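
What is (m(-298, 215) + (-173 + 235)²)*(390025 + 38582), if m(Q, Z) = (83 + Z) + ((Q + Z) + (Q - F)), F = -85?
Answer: 1648422522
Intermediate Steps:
m(Q, Z) = 168 + 2*Q + 2*Z (m(Q, Z) = (83 + Z) + ((Q + Z) + (Q - 1*(-85))) = (83 + Z) + ((Q + Z) + (Q + 85)) = (83 + Z) + ((Q + Z) + (85 + Q)) = (83 + Z) + (85 + Z + 2*Q) = 168 + 2*Q + 2*Z)
(m(-298, 215) + (-173 + 235)²)*(390025 + 38582) = ((168 + 2*(-298) + 2*215) + (-173 + 235)²)*(390025 + 38582) = ((168 - 596 + 430) + 62²)*428607 = (2 + 3844)*428607 = 3846*428607 = 1648422522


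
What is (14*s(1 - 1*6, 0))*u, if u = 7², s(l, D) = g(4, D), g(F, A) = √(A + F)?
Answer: 1372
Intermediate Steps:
s(l, D) = √(4 + D) (s(l, D) = √(D + 4) = √(4 + D))
u = 49
(14*s(1 - 1*6, 0))*u = (14*√(4 + 0))*49 = (14*√4)*49 = (14*2)*49 = 28*49 = 1372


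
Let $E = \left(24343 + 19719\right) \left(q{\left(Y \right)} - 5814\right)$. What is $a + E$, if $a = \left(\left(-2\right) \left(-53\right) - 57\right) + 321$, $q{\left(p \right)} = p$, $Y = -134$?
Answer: $-262080406$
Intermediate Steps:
$E = -262080776$ ($E = \left(24343 + 19719\right) \left(-134 - 5814\right) = 44062 \left(-5948\right) = -262080776$)
$a = 370$ ($a = \left(106 - 57\right) + 321 = 49 + 321 = 370$)
$a + E = 370 - 262080776 = -262080406$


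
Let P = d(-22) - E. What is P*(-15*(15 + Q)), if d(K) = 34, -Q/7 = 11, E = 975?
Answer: -875130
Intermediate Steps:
Q = -77 (Q = -7*11 = -77)
P = -941 (P = 34 - 1*975 = 34 - 975 = -941)
P*(-15*(15 + Q)) = -(-14115)*(15 - 77) = -(-14115)*(-62) = -941*930 = -875130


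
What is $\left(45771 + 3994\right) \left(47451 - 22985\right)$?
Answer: $1217550490$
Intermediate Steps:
$\left(45771 + 3994\right) \left(47451 - 22985\right) = 49765 \cdot 24466 = 1217550490$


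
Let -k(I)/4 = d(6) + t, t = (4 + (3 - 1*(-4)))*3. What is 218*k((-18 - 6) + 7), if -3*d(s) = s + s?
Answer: -25288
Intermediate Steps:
t = 33 (t = (4 + (3 + 4))*3 = (4 + 7)*3 = 11*3 = 33)
d(s) = -2*s/3 (d(s) = -(s + s)/3 = -2*s/3)
k(I) = -116 (k(I) = -4*(-⅔*6 + 33) = -4*(-4 + 33) = -4*29 = -116)
218*k((-18 - 6) + 7) = 218*(-116) = -25288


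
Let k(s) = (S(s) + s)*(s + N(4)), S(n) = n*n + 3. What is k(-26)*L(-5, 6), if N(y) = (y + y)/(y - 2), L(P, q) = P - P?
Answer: 0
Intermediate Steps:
L(P, q) = 0
S(n) = 3 + n² (S(n) = n² + 3 = 3 + n²)
N(y) = 2*y/(-2 + y) (N(y) = (2*y)/(-2 + y) = 2*y/(-2 + y))
k(s) = (4 + s)*(3 + s + s²) (k(s) = ((3 + s²) + s)*(s + 2*4/(-2 + 4)) = (3 + s + s²)*(s + 2*4/2) = (3 + s + s²)*(s + 2*4*(½)) = (3 + s + s²)*(s + 4) = (3 + s + s²)*(4 + s) = (4 + s)*(3 + s + s²))
k(-26)*L(-5, 6) = (12 + (-26)³ + 5*(-26)² + 7*(-26))*0 = (12 - 17576 + 5*676 - 182)*0 = (12 - 17576 + 3380 - 182)*0 = -14366*0 = 0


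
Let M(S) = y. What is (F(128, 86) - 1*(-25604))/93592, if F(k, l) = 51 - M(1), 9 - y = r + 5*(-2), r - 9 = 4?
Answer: 25649/93592 ≈ 0.27405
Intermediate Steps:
r = 13 (r = 9 + 4 = 13)
y = 6 (y = 9 - (13 + 5*(-2)) = 9 - (13 - 10) = 9 - 1*3 = 9 - 3 = 6)
M(S) = 6
F(k, l) = 45 (F(k, l) = 51 - 1*6 = 51 - 6 = 45)
(F(128, 86) - 1*(-25604))/93592 = (45 - 1*(-25604))/93592 = (45 + 25604)*(1/93592) = 25649*(1/93592) = 25649/93592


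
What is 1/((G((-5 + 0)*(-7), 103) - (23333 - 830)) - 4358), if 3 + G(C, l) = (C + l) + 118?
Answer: -1/26608 ≈ -3.7583e-5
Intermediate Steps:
G(C, l) = 115 + C + l (G(C, l) = -3 + ((C + l) + 118) = -3 + (118 + C + l) = 115 + C + l)
1/((G((-5 + 0)*(-7), 103) - (23333 - 830)) - 4358) = 1/(((115 + (-5 + 0)*(-7) + 103) - (23333 - 830)) - 4358) = 1/(((115 - 5*(-7) + 103) - 1*22503) - 4358) = 1/(((115 + 35 + 103) - 22503) - 4358) = 1/((253 - 22503) - 4358) = 1/(-22250 - 4358) = 1/(-26608) = -1/26608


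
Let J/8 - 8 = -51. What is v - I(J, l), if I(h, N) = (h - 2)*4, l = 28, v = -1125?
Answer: 259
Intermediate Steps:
J = -344 (J = 64 + 8*(-51) = 64 - 408 = -344)
I(h, N) = -8 + 4*h (I(h, N) = (-2 + h)*4 = -8 + 4*h)
v - I(J, l) = -1125 - (-8 + 4*(-344)) = -1125 - (-8 - 1376) = -1125 - 1*(-1384) = -1125 + 1384 = 259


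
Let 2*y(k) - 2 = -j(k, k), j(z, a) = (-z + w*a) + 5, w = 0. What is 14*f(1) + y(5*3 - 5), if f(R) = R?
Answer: 35/2 ≈ 17.500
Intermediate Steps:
j(z, a) = 5 - z (j(z, a) = (-z + 0*a) + 5 = (-z + 0) + 5 = -z + 5 = 5 - z)
y(k) = -3/2 + k/2 (y(k) = 1 + (-(5 - k))/2 = 1 + (-5 + k)/2 = 1 + (-5/2 + k/2) = -3/2 + k/2)
14*f(1) + y(5*3 - 5) = 14*1 + (-3/2 + (5*3 - 5)/2) = 14 + (-3/2 + (15 - 5)/2) = 14 + (-3/2 + (1/2)*10) = 14 + (-3/2 + 5) = 14 + 7/2 = 35/2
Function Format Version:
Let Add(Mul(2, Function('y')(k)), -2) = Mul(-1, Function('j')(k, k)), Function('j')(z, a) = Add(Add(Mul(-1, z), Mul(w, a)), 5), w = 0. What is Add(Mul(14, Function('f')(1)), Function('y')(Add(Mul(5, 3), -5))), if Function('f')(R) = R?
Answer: Rational(35, 2) ≈ 17.500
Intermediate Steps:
Function('j')(z, a) = Add(5, Mul(-1, z)) (Function('j')(z, a) = Add(Add(Mul(-1, z), Mul(0, a)), 5) = Add(Add(Mul(-1, z), 0), 5) = Add(Mul(-1, z), 5) = Add(5, Mul(-1, z)))
Function('y')(k) = Add(Rational(-3, 2), Mul(Rational(1, 2), k)) (Function('y')(k) = Add(1, Mul(Rational(1, 2), Mul(-1, Add(5, Mul(-1, k))))) = Add(1, Mul(Rational(1, 2), Add(-5, k))) = Add(1, Add(Rational(-5, 2), Mul(Rational(1, 2), k))) = Add(Rational(-3, 2), Mul(Rational(1, 2), k)))
Add(Mul(14, Function('f')(1)), Function('y')(Add(Mul(5, 3), -5))) = Add(Mul(14, 1), Add(Rational(-3, 2), Mul(Rational(1, 2), Add(Mul(5, 3), -5)))) = Add(14, Add(Rational(-3, 2), Mul(Rational(1, 2), Add(15, -5)))) = Add(14, Add(Rational(-3, 2), Mul(Rational(1, 2), 10))) = Add(14, Add(Rational(-3, 2), 5)) = Add(14, Rational(7, 2)) = Rational(35, 2)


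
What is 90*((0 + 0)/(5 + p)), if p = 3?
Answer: 0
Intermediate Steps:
90*((0 + 0)/(5 + p)) = 90*((0 + 0)/(5 + 3)) = 90*(0/8) = 90*(0*(⅛)) = 90*0 = 0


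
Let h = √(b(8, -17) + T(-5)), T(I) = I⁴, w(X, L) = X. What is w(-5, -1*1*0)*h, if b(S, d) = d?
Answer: -20*√38 ≈ -123.29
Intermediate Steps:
h = 4*√38 (h = √(-17 + (-5)⁴) = √(-17 + 625) = √608 = 4*√38 ≈ 24.658)
w(-5, -1*1*0)*h = -20*√38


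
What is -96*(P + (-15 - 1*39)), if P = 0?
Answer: 5184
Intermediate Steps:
-96*(P + (-15 - 1*39)) = -96*(0 + (-15 - 1*39)) = -96*(0 + (-15 - 39)) = -96*(0 - 54) = -96*(-54) = 5184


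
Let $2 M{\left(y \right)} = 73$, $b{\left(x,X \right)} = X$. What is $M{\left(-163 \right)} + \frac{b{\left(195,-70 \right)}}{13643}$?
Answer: $\frac{142257}{3898} \approx 36.495$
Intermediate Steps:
$M{\left(y \right)} = \frac{73}{2}$ ($M{\left(y \right)} = \frac{1}{2} \cdot 73 = \frac{73}{2}$)
$M{\left(-163 \right)} + \frac{b{\left(195,-70 \right)}}{13643} = \frac{73}{2} - \frac{70}{13643} = \frac{73}{2} - \frac{10}{1949} = \frac{142257}{3898}$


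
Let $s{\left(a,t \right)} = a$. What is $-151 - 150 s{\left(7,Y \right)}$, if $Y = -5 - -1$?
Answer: $-1201$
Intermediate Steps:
$Y = -4$ ($Y = -5 + 1 = -4$)
$-151 - 150 s{\left(7,Y \right)} = -151 - 1050 = -1201$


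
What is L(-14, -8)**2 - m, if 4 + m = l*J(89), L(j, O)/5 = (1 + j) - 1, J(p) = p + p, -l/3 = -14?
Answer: -2572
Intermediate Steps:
l = 42 (l = -3*(-14) = 42)
J(p) = 2*p
L(j, O) = 5*j (L(j, O) = 5*((1 + j) - 1) = 5*j)
m = 7472 (m = -4 + 42*(2*89) = -4 + 42*178 = -4 + 7476 = 7472)
L(-14, -8)**2 - m = (5*(-14))**2 - 1*7472 = (-70)**2 - 7472 = 4900 - 7472 = -2572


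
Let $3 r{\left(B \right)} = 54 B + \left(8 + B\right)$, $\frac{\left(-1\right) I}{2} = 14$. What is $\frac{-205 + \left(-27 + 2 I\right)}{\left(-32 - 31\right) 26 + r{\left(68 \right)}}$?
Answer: $\frac{432}{583} \approx 0.74099$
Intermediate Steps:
$I = -28$ ($I = \left(-2\right) 14 = -28$)
$r{\left(B \right)} = \frac{8}{3} + \frac{55 B}{3}$ ($r{\left(B \right)} = \frac{54 B + \left(8 + B\right)}{3} = \frac{8 + 55 B}{3} = \frac{8}{3} + \frac{55 B}{3}$)
$\frac{-205 + \left(-27 + 2 I\right)}{\left(-32 - 31\right) 26 + r{\left(68 \right)}} = \frac{-205 + \left(-27 + 2 \left(-28\right)\right)}{\left(-32 - 31\right) 26 + \left(\frac{8}{3} + \frac{55}{3} \cdot 68\right)} = \frac{-205 - 83}{\left(-63\right) 26 + \left(\frac{8}{3} + \frac{3740}{3}\right)} = \frac{-205 - 83}{-1638 + \frac{3748}{3}} = - \frac{288}{- \frac{1166}{3}} = \left(-288\right) \left(- \frac{3}{1166}\right) = \frac{432}{583}$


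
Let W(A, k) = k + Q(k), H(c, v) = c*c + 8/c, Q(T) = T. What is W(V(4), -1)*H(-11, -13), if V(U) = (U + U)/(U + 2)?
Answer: -2646/11 ≈ -240.55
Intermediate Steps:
H(c, v) = c² + 8/c
V(U) = 2*U/(2 + U) (V(U) = (2*U)/(2 + U) = 2*U/(2 + U))
W(A, k) = 2*k (W(A, k) = k + k = 2*k)
W(V(4), -1)*H(-11, -13) = (2*(-1))*((8 + (-11)³)/(-11)) = -(-2)*(8 - 1331)/11 = -(-2)*(-1323)/11 = -2*1323/11 = -2646/11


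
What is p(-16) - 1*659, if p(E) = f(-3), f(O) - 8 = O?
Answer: -654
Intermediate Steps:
f(O) = 8 + O
p(E) = 5 (p(E) = 8 - 3 = 5)
p(-16) - 1*659 = 5 - 1*659 = 5 - 659 = -654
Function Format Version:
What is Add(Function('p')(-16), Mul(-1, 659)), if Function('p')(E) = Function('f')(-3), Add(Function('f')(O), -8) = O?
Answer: -654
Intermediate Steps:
Function('f')(O) = Add(8, O)
Function('p')(E) = 5 (Function('p')(E) = Add(8, -3) = 5)
Add(Function('p')(-16), Mul(-1, 659)) = Add(5, Mul(-1, 659)) = Add(5, -659) = -654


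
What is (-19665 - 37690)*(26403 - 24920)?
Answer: -85057465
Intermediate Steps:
(-19665 - 37690)*(26403 - 24920) = -57355*1483 = -85057465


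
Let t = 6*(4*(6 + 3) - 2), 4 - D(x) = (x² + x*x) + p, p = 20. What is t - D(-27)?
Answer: 1678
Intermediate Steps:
D(x) = -16 - 2*x² (D(x) = 4 - ((x² + x*x) + 20) = 4 - ((x² + x²) + 20) = 4 - (2*x² + 20) = 4 - (20 + 2*x²) = 4 + (-20 - 2*x²) = -16 - 2*x²)
t = 204 (t = 6*(4*9 - 2) = 6*(36 - 2) = 6*34 = 204)
t - D(-27) = 204 - (-16 - 2*(-27)²) = 204 - (-16 - 2*729) = 204 - (-16 - 1458) = 204 - 1*(-1474) = 204 + 1474 = 1678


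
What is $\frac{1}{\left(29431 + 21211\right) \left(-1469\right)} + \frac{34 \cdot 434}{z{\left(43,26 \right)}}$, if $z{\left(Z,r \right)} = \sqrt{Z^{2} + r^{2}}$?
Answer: $- \frac{1}{74393098} + \frac{14756 \sqrt{101}}{505} \approx 293.66$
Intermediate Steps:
$\frac{1}{\left(29431 + 21211\right) \left(-1469\right)} + \frac{34 \cdot 434}{z{\left(43,26 \right)}} = \frac{1}{\left(29431 + 21211\right) \left(-1469\right)} + \frac{34 \cdot 434}{\sqrt{43^{2} + 26^{2}}} = \frac{1}{50642} \left(- \frac{1}{1469}\right) + \frac{14756}{\sqrt{1849 + 676}} = \frac{1}{50642} \left(- \frac{1}{1469}\right) + \frac{14756}{\sqrt{2525}} = - \frac{1}{74393098} + \frac{14756}{5 \sqrt{101}} = - \frac{1}{74393098} + 14756 \frac{\sqrt{101}}{505} = - \frac{1}{74393098} + \frac{14756 \sqrt{101}}{505}$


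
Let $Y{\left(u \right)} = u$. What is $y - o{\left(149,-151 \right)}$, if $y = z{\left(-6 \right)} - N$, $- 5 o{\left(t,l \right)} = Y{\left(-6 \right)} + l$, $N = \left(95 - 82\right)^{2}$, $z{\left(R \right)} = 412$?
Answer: $\frac{1058}{5} \approx 211.6$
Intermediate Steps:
$N = 169$ ($N = 13^{2} = 169$)
$o{\left(t,l \right)} = \frac{6}{5} - \frac{l}{5}$ ($o{\left(t,l \right)} = - \frac{-6 + l}{5} = \frac{6}{5} - \frac{l}{5}$)
$y = 243$ ($y = 412 - 169 = 243$)
$y - o{\left(149,-151 \right)} = 243 - \left(\frac{6}{5} - - \frac{151}{5}\right) = 243 - \left(\frac{6}{5} + \frac{151}{5}\right) = 243 - \frac{157}{5} = \frac{1058}{5}$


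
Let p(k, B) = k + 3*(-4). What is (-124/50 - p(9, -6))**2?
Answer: 169/625 ≈ 0.27040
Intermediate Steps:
p(k, B) = -12 + k (p(k, B) = k - 12 = -12 + k)
(-124/50 - p(9, -6))**2 = (-124/50 - (-12 + 9))**2 = (-124*1/50 - 1*(-3))**2 = (-62/25 + 3)**2 = (13/25)**2 = 169/625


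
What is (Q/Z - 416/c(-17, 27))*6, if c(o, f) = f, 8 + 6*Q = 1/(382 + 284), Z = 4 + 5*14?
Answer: -1520453/16428 ≈ -92.552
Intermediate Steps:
Z = 74 (Z = 4 + 70 = 74)
Q = -5327/3996 (Q = -4/3 + 1/(6*(382 + 284)) = -4/3 + (⅙)/666 = -4/3 + (⅙)*(1/666) = -4/3 + 1/3996 = -5327/3996 ≈ -1.3331)
(Q/Z - 416/c(-17, 27))*6 = (-5327/3996/74 - 416/27)*6 = (-5327/3996*1/74 - 416*1/27)*6 = (-5327/295704 - 416/27)*6 = -1520453/98568*6 = -1520453/16428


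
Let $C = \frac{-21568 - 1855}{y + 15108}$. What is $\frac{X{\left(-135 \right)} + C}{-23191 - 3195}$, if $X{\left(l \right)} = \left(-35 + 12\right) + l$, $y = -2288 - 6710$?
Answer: $\frac{988803}{161218460} \approx 0.0061333$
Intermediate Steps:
$y = -8998$ ($y = -2288 - 6710 = -8998$)
$X{\left(l \right)} = -23 + l$
$C = - \frac{23423}{6110}$ ($C = \frac{-21568 - 1855}{-8998 + 15108} = - \frac{23423}{6110} \approx -3.8336$)
$\frac{X{\left(-135 \right)} + C}{-23191 - 3195} = \frac{\left(-23 - 135\right) - \frac{23423}{6110}}{-23191 - 3195} = \frac{-158 - \frac{23423}{6110}}{-26386} = \left(- \frac{988803}{6110}\right) \left(- \frac{1}{26386}\right) = \frac{988803}{161218460}$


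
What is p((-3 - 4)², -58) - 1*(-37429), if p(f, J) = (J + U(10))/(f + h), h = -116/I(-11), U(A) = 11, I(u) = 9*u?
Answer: 185905190/4967 ≈ 37428.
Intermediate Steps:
h = 116/99 (h = -116/(9*(-11)) = -116/(-99) = -116*(-1/99) = 116/99 ≈ 1.1717)
p(f, J) = (11 + J)/(116/99 + f) (p(f, J) = (J + 11)/(f + 116/99) = (11 + J)/(116/99 + f))
p((-3 - 4)², -58) - 1*(-37429) = 99*(11 - 58)/(116 + 99*(-3 - 4)²) - 1*(-37429) = 99*(-47)/(116 + 99*(-7)²) + 37429 = 99*(-47)/(116 + 99*49) + 37429 = 99*(-47)/(116 + 4851) + 37429 = 99*(-47)/4967 + 37429 = 99*(1/4967)*(-47) + 37429 = -4653/4967 + 37429 = 185905190/4967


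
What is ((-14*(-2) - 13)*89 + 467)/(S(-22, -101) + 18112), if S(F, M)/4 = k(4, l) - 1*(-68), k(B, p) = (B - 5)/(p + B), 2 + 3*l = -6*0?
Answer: 4505/45957 ≈ 0.098026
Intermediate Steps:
l = -2/3 (l = -2/3 + (-6*0)/3 = -2/3 + (1/3)*0 = -2/3 + 0 = -2/3 ≈ -0.66667)
k(B, p) = (-5 + B)/(B + p)
S(F, M) = 1354/5 (S(F, M) = 4*((-5 + 4)/(4 - 2/3) - 1*(-68)) = 4*(-1/(10/3) + 68) = 4*((3/10)*(-1) + 68) = 4*(-3/10 + 68) = 4*(677/10) = 1354/5)
((-14*(-2) - 13)*89 + 467)/(S(-22, -101) + 18112) = ((-14*(-2) - 13)*89 + 467)/(1354/5 + 18112) = ((28 - 13)*89 + 467)/(91914/5) = (15*89 + 467)*(5/91914) = (1335 + 467)*(5/91914) = 1802*(5/91914) = 4505/45957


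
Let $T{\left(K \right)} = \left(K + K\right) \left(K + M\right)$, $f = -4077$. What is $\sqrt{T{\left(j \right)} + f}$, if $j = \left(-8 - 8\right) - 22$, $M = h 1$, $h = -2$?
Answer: $i \sqrt{1037} \approx 32.203 i$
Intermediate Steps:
$M = -2$ ($M = \left(-2\right) 1 = -2$)
$j = -38$ ($j = -16 - 22 = -38$)
$T{\left(K \right)} = 2 K \left(-2 + K\right)$ ($T{\left(K \right)} = \left(K + K\right) \left(K - 2\right) = 2 K \left(-2 + K\right)$)
$\sqrt{T{\left(j \right)} + f} = \sqrt{2 \left(-38\right) \left(-2 - 38\right) - 4077} = \sqrt{2 \left(-38\right) \left(-40\right) - 4077} = \sqrt{3040 - 4077} = \sqrt{-1037} = i \sqrt{1037}$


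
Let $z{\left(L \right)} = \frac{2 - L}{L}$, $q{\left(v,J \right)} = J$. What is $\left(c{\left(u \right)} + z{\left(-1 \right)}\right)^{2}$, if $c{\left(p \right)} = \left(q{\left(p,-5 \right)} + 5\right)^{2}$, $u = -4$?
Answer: $9$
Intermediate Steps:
$c{\left(p \right)} = 0$ ($c{\left(p \right)} = \left(-5 + 5\right)^{2} = 0^{2} = 0$)
$z{\left(L \right)} = \frac{2 - L}{L}$
$\left(c{\left(u \right)} + z{\left(-1 \right)}\right)^{2} = \left(0 + \frac{2 - -1}{-1}\right)^{2} = \left(0 - \left(2 + 1\right)\right)^{2} = \left(0 - 3\right)^{2} = \left(-3\right)^{2} = 9$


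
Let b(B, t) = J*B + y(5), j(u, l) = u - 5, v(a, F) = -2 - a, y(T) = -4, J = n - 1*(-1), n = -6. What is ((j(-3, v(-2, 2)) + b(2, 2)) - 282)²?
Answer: 92416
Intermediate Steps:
J = -5 (J = -6 - 1*(-1) = -6 + 1 = -5)
j(u, l) = -5 + u
b(B, t) = -4 - 5*B (b(B, t) = -5*B - 4 = -4 - 5*B)
((j(-3, v(-2, 2)) + b(2, 2)) - 282)² = (((-5 - 3) + (-4 - 5*2)) - 282)² = ((-8 + (-4 - 10)) - 282)² = ((-8 - 14) - 282)² = (-22 - 282)² = (-304)² = 92416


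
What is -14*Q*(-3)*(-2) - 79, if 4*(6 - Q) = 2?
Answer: -541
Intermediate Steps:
Q = 11/2 (Q = 6 - ¼*2 = 6 - ½ = 11/2 ≈ 5.5000)
-14*Q*(-3)*(-2) - 79 = -14*(11/2)*(-3)*(-2) - 79 = -(-231)*(-2) - 79 = -14*33 - 79 = -462 - 79 = -541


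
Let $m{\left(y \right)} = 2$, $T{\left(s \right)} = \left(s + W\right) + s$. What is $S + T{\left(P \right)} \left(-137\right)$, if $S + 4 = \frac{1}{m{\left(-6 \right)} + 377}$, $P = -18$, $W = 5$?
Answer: $\frac{1608098}{379} \approx 4243.0$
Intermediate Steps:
$T{\left(s \right)} = 5 + 2 s$ ($T{\left(s \right)} = \left(s + 5\right) + s = \left(5 + s\right) + s = 5 + 2 s$)
$S = - \frac{1515}{379}$ ($S = -4 + \frac{1}{2 + 377} = -4 + \frac{1}{379} = - \frac{1515}{379} \approx -3.9974$)
$S + T{\left(P \right)} \left(-137\right) = - \frac{1515}{379} + \left(5 + 2 \left(-18\right)\right) \left(-137\right) = - \frac{1515}{379} + \left(5 - 36\right) \left(-137\right) = - \frac{1515}{379} - -4247 = - \frac{1515}{379} + 4247 = \frac{1608098}{379}$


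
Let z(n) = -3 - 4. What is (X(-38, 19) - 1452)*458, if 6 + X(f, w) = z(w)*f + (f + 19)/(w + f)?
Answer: -545478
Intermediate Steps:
z(n) = -7
X(f, w) = -6 - 7*f + (19 + f)/(f + w) (X(f, w) = -6 + (-7*f + (f + 19)/(w + f)) = -6 + (-7*f + (19 + f)/(f + w)) = -6 - 7*f + (19 + f)/(f + w))
(X(-38, 19) - 1452)*458 = ((19 - 7*(-38)² - 6*19 - 5*(-38) - 7*(-38)*19)/(-38 + 19) - 1452)*458 = ((19 - 7*1444 - 114 + 190 + 5054)/(-19) - 1452)*458 = (-(19 - 10108 - 114 + 190 + 5054)/19 - 1452)*458 = (-1/19*(-4959) - 1452)*458 = (261 - 1452)*458 = -1191*458 = -545478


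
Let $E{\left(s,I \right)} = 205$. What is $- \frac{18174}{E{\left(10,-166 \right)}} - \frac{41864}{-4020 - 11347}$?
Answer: $- \frac{270697738}{3150235} \approx -85.929$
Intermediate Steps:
$- \frac{18174}{E{\left(10,-166 \right)}} - \frac{41864}{-4020 - 11347} = - \frac{18174}{205} - \frac{41864}{-4020 - 11347} = \left(-18174\right) \frac{1}{205} - \frac{41864}{-4020 - 11347} = - \frac{18174}{205} - \frac{41864}{-15367} = - \frac{18174}{205} - - \frac{41864}{15367} = - \frac{18174}{205} + \frac{41864}{15367} = - \frac{270697738}{3150235}$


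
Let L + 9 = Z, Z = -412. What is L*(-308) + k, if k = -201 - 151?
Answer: 129316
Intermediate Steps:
k = -352
L = -421 (L = -9 - 412 = -421)
L*(-308) + k = -421*(-308) - 352 = 129668 - 352 = 129316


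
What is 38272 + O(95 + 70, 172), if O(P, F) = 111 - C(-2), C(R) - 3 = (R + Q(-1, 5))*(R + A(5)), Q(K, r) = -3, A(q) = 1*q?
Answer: 38395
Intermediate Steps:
A(q) = q
C(R) = 3 + (-3 + R)*(5 + R) (C(R) = 3 + (R - 3)*(R + 5) = 3 + (-3 + R)*(5 + R))
O(P, F) = 123 (O(P, F) = 111 - (-12 + (-2)² + 2*(-2)) = 111 - (-12 + 4 - 4) = 111 - 1*(-12) = 111 + 12 = 123)
38272 + O(95 + 70, 172) = 38272 + 123 = 38395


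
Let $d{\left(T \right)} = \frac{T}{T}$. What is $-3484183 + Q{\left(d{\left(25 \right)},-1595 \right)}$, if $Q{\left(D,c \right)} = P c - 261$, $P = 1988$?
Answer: $-6655304$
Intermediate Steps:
$d{\left(T \right)} = 1$
$Q{\left(D,c \right)} = -261 + 1988 c$ ($Q{\left(D,c \right)} = 1988 c - 261 = -261 + 1988 c$)
$-3484183 + Q{\left(d{\left(25 \right)},-1595 \right)} = -3484183 + \left(-261 + 1988 \left(-1595\right)\right) = -3484183 - 3171121 = -6655304$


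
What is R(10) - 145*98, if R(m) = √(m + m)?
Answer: -14210 + 2*√5 ≈ -14206.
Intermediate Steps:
R(m) = √2*√m (R(m) = √(2*m) = √2*√m)
R(10) - 145*98 = √2*√10 - 145*98 = 2*√5 - 14210 = -14210 + 2*√5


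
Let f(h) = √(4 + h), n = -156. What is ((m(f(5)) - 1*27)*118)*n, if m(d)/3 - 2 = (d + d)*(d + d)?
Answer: -1601496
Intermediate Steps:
m(d) = 6 + 12*d² (m(d) = 6 + 3*((d + d)*(d + d)) = 6 + 3*((2*d)*(2*d)) = 6 + 3*(4*d²) = 6 + 12*d²)
((m(f(5)) - 1*27)*118)*n = (((6 + 12*(√(4 + 5))²) - 1*27)*118)*(-156) = (((6 + 12*(√9)²) - 27)*118)*(-156) = (((6 + 12*3²) - 27)*118)*(-156) = (((6 + 12*9) - 27)*118)*(-156) = (((6 + 108) - 27)*118)*(-156) = ((114 - 27)*118)*(-156) = (87*118)*(-156) = 10266*(-156) = -1601496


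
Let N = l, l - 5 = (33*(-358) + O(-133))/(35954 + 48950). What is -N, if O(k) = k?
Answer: -412573/84904 ≈ -4.8593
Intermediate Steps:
l = 412573/84904 (l = 5 + (33*(-358) - 133)/(35954 + 48950) = 5 + (-11814 - 133)/84904 = 5 - 11947*1/84904 = 5 - 11947/84904 = 412573/84904 ≈ 4.8593)
N = 412573/84904 ≈ 4.8593
-N = -1*412573/84904 = -412573/84904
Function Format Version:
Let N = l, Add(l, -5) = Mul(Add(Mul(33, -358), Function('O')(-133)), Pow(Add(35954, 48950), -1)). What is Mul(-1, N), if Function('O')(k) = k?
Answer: Rational(-412573, 84904) ≈ -4.8593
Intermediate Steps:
l = Rational(412573, 84904) (l = Add(5, Mul(Add(Mul(33, -358), -133), Pow(Add(35954, 48950), -1))) = Add(5, Mul(Add(-11814, -133), Pow(84904, -1))) = Add(5, Mul(-11947, Rational(1, 84904))) = Add(5, Rational(-11947, 84904)) = Rational(412573, 84904) ≈ 4.8593)
N = Rational(412573, 84904) ≈ 4.8593
Mul(-1, N) = Mul(-1, Rational(412573, 84904)) = Rational(-412573, 84904)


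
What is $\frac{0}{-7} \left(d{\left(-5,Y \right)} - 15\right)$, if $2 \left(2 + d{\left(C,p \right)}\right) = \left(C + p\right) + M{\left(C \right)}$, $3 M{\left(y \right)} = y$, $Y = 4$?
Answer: $0$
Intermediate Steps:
$M{\left(y \right)} = \frac{y}{3}$
$d{\left(C,p \right)} = -2 + \frac{p}{2} + \frac{2 C}{3}$ ($d{\left(C,p \right)} = -2 + \frac{\left(C + p\right) + \frac{C}{3}}{2} = -2 + \frac{p + \frac{4 C}{3}}{2} = -2 + \left(\frac{p}{2} + \frac{2 C}{3}\right) = -2 + \frac{p}{2} + \frac{2 C}{3}$)
$\frac{0}{-7} \left(d{\left(-5,Y \right)} - 15\right) = \frac{0}{-7} \left(\left(-2 + \frac{1}{2} \cdot 4 + \frac{2}{3} \left(-5\right)\right) - 15\right) = 0 \left(- \frac{1}{7}\right) \left(\left(-2 + 2 - \frac{10}{3}\right) - 15\right) = 0 \left(- \frac{10}{3} - 15\right) = 0 \left(- \frac{55}{3}\right) = 0$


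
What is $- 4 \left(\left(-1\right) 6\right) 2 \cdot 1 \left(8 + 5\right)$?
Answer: $624$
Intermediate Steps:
$- 4 \left(\left(-1\right) 6\right) 2 \cdot 1 \left(8 + 5\right) = \left(-4\right) \left(-6\right) 2 \cdot 1 \cdot 13 = 24 \cdot 2 \cdot 13 = 48 \cdot 13 = 624$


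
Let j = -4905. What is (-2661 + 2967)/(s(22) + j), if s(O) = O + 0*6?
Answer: -306/4883 ≈ -0.062666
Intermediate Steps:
s(O) = O (s(O) = O + 0 = O)
(-2661 + 2967)/(s(22) + j) = (-2661 + 2967)/(22 - 4905) = 306/(-4883) = 306*(-1/4883) = -306/4883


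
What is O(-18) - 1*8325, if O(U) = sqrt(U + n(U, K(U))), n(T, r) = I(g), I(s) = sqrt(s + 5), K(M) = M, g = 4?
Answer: -8325 + I*sqrt(15) ≈ -8325.0 + 3.873*I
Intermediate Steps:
I(s) = sqrt(5 + s)
n(T, r) = 3 (n(T, r) = sqrt(5 + 4) = sqrt(9) = 3)
O(U) = sqrt(3 + U) (O(U) = sqrt(U + 3) = sqrt(3 + U))
O(-18) - 1*8325 = sqrt(3 - 18) - 1*8325 = sqrt(-15) - 8325 = I*sqrt(15) - 8325 = -8325 + I*sqrt(15)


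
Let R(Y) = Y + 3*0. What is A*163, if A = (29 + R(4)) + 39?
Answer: 11736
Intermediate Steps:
R(Y) = Y (R(Y) = Y + 0 = Y)
A = 72 (A = (29 + 4) + 39 = 33 + 39 = 72)
A*163 = 72*163 = 11736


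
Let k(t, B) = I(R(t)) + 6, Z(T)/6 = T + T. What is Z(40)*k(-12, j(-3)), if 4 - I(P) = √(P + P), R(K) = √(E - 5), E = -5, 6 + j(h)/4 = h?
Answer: 4800 - 480*2^(¾)*5^(¼)*√I ≈ 3946.4 - 853.57*I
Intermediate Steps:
j(h) = -24 + 4*h
Z(T) = 12*T (Z(T) = 6*(T + T) = 6*(2*T) = 12*T)
R(K) = I*√10 (R(K) = √(-5 - 5) = √(-10) = I*√10)
I(P) = 4 - √2*√P (I(P) = 4 - √(P + P) = 4 - √(2*P) = 4 - √2*√P)
k(t, B) = 10 - 2^(¾)*5^(¼)*√I (k(t, B) = (4 - √2*√(I*√10)) + 6 = (4 - √2*10^(¼)*√I) + 6 = (4 - 2^(¾)*5^(¼)*√I) + 6 = 10 - 2^(¾)*5^(¼)*√I)
Z(40)*k(-12, j(-3)) = (12*40)*(10 - 2^(¾)*5^(¼)*√I) = 480*(10 - 2^(¾)*5^(¼)*√I) = 4800 - 480*2^(¾)*5^(¼)*√I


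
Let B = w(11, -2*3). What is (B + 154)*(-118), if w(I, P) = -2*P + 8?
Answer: -20532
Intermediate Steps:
w(I, P) = 8 - 2*P
B = 20 (B = 8 - (-4)*3 = 8 - 2*(-6) = 8 + 12 = 20)
(B + 154)*(-118) = (20 + 154)*(-118) = 174*(-118) = -20532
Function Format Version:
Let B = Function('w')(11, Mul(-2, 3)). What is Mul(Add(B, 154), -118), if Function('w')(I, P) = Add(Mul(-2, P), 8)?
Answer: -20532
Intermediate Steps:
Function('w')(I, P) = Add(8, Mul(-2, P))
B = 20 (B = Add(8, Mul(-2, Mul(-2, 3))) = Add(8, Mul(-2, -6)) = Add(8, 12) = 20)
Mul(Add(B, 154), -118) = Mul(Add(20, 154), -118) = Mul(174, -118) = -20532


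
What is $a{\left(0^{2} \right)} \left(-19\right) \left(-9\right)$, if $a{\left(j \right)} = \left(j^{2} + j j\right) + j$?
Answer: $0$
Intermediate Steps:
$a{\left(j \right)} = j + 2 j^{2}$ ($a{\left(j \right)} = \left(j^{2} + j^{2}\right) + j = 2 j^{2} + j = j + 2 j^{2}$)
$a{\left(0^{2} \right)} \left(-19\right) \left(-9\right) = 0^{2} \left(1 + 2 \cdot 0^{2}\right) \left(-19\right) \left(-9\right) = 0 \left(1 + 2 \cdot 0\right) \left(-19\right) \left(-9\right) = 0 \left(1 + 0\right) \left(-19\right) \left(-9\right) = 0 \cdot 1 \left(-19\right) \left(-9\right) = 0 \left(-19\right) \left(-9\right) = 0 \left(-9\right) = 0$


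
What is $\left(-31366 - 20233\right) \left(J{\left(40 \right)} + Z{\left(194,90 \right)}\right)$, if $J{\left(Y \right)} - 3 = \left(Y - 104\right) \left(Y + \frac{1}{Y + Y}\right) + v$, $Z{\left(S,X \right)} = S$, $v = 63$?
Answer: $\frac{593594896}{5} \approx 1.1872 \cdot 10^{8}$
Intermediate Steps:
$J{\left(Y \right)} = 66 + \left(-104 + Y\right) \left(Y + \frac{1}{2 Y}\right)$ ($J{\left(Y \right)} = 3 + \left(\left(Y - 104\right) \left(Y + \frac{1}{Y + Y}\right) + 63\right) = 3 + \left(\left(-104 + Y\right) \left(Y + \frac{1}{2 Y}\right) + 63\right) = 3 + \left(63 + \left(-104 + Y\right) \left(Y + \frac{1}{2 Y}\right)\right) = 66 + \left(-104 + Y\right) \left(Y + \frac{1}{2 Y}\right)$)
$\left(-31366 - 20233\right) \left(J{\left(40 \right)} + Z{\left(194,90 \right)}\right) = \left(-31366 - 20233\right) \left(\left(\frac{133}{2} + 40^{2} - 4160 - \frac{52}{40}\right) + 194\right) = - 51599 \left(\left(\frac{133}{2} + 1600 - 4160 - \frac{13}{10}\right) + 194\right) = - 51599 \left(- \frac{12474}{5} + 194\right) = \left(-51599\right) \left(- \frac{11504}{5}\right) = \frac{593594896}{5}$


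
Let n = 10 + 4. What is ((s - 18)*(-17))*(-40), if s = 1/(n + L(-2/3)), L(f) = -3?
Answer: -133960/11 ≈ -12178.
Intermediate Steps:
n = 14
s = 1/11 (s = 1/(14 - 3) = 1/11 ≈ 0.090909)
((s - 18)*(-17))*(-40) = ((1/11 - 18)*(-17))*(-40) = -197/11*(-17)*(-40) = (3349/11)*(-40) = -133960/11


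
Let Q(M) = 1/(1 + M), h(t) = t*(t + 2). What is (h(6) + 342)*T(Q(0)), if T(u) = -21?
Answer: -8190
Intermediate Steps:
h(t) = t*(2 + t)
(h(6) + 342)*T(Q(0)) = (6*(2 + 6) + 342)*(-21) = (6*8 + 342)*(-21) = (48 + 342)*(-21) = 390*(-21) = -8190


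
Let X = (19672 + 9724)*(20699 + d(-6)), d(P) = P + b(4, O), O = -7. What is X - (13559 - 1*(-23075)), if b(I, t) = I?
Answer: 608372378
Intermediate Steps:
d(P) = 4 + P (d(P) = P + 4 = 4 + P)
X = 608409012 (X = (19672 + 9724)*(20699 + (4 - 6)) = 29396*(20699 - 2) = 29396*20697 = 608409012)
X - (13559 - 1*(-23075)) = 608409012 - (13559 - 1*(-23075)) = 608409012 - (13559 + 23075) = 608409012 - 1*36634 = 608409012 - 36634 = 608372378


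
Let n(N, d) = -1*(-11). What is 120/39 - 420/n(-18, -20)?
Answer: -5020/143 ≈ -35.105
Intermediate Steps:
n(N, d) = 11
120/39 - 420/n(-18, -20) = 120/39 - 420/11 = 120*(1/39) - 420*1/11 = 40/13 - 420/11 = -5020/143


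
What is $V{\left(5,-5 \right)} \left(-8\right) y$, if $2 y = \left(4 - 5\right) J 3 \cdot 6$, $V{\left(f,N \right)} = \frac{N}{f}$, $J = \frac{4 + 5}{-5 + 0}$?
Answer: $\frac{648}{5} \approx 129.6$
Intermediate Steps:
$J = - \frac{9}{5}$ ($J = \frac{9}{-5} = 9 \left(- \frac{1}{5}\right) = - \frac{9}{5} \approx -1.8$)
$y = \frac{81}{5}$ ($y = \frac{\left(4 - 5\right) \left(- \frac{9}{5}\right) 3 \cdot 6}{2} = \frac{\left(-1\right) \left(\left(- \frac{27}{5}\right) 6\right)}{2} = \frac{\left(-1\right) \left(- \frac{162}{5}\right)}{2} = \frac{1}{2} \cdot \frac{162}{5} = \frac{81}{5} \approx 16.2$)
$V{\left(5,-5 \right)} \left(-8\right) y = - \frac{5}{5} \left(-8\right) \frac{81}{5} = \left(-5\right) \frac{1}{5} \left(-8\right) \frac{81}{5} = \left(-1\right) \left(-8\right) \frac{81}{5} = 8 \cdot \frac{81}{5} = \frac{648}{5}$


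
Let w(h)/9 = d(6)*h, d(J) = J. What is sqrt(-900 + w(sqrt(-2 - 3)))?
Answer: 3*sqrt(-100 + 6*I*sqrt(5)) ≈ 2.008 + 30.067*I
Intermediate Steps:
w(h) = 54*h (w(h) = 9*(6*h) = 54*h)
sqrt(-900 + w(sqrt(-2 - 3))) = sqrt(-900 + 54*sqrt(-2 - 3)) = sqrt(-900 + 54*sqrt(-5)) = sqrt(-900 + 54*(I*sqrt(5))) = sqrt(-900 + 54*I*sqrt(5))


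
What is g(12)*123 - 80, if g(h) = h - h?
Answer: -80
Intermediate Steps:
g(h) = 0
g(12)*123 - 80 = 0*123 - 80 = 0 - 80 = -80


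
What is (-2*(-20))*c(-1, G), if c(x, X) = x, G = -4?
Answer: -40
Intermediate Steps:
(-2*(-20))*c(-1, G) = -2*(-20)*(-1) = 40*(-1) = -40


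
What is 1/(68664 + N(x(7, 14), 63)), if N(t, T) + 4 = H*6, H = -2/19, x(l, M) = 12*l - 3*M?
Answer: 19/1304528 ≈ 1.4565e-5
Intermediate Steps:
x(l, M) = -3*M + 12*l
H = -2/19 (H = -2*1/19 = -2/19 ≈ -0.10526)
N(t, T) = -88/19 (N(t, T) = -4 - 2/19*6 = -4 - 12/19 = -88/19)
1/(68664 + N(x(7, 14), 63)) = 1/(68664 - 88/19) = 1/(1304528/19) = 19/1304528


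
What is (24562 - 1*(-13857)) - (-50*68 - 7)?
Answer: 41826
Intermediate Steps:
(24562 - 1*(-13857)) - (-50*68 - 7) = (24562 + 13857) - (-3400 - 7) = 38419 - 1*(-3407) = 38419 + 3407 = 41826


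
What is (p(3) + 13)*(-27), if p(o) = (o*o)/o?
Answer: -432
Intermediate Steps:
p(o) = o (p(o) = o**2/o = o)
(p(3) + 13)*(-27) = (3 + 13)*(-27) = 16*(-27) = -432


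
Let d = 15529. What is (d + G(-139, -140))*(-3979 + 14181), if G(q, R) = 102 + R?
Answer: 158039182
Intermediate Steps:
(d + G(-139, -140))*(-3979 + 14181) = (15529 + (102 - 140))*(-3979 + 14181) = (15529 - 38)*10202 = 15491*10202 = 158039182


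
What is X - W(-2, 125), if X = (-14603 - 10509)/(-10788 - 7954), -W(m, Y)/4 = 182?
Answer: 6834644/9371 ≈ 729.34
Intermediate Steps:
W(m, Y) = -728 (W(m, Y) = -4*182 = -728)
X = 12556/9371 (X = -25112/(-18742) = -25112*(-1/18742) = 12556/9371 ≈ 1.3399)
X - W(-2, 125) = 12556/9371 - 1*(-728) = 12556/9371 + 728 = 6834644/9371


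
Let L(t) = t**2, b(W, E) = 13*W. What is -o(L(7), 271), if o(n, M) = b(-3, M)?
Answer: 39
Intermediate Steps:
o(n, M) = -39 (o(n, M) = 13*(-3) = -39)
-o(L(7), 271) = -1*(-39) = 39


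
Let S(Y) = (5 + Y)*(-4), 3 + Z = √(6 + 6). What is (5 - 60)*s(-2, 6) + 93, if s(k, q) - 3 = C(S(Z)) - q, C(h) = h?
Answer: 698 + 440*√3 ≈ 1460.1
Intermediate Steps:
Z = -3 + 2*√3 (Z = -3 + √(6 + 6) = -3 + √12 = -3 + 2*√3 ≈ 0.46410)
S(Y) = -20 - 4*Y
s(k, q) = -5 - q - 8*√3 (s(k, q) = 3 + ((-20 - 4*(-3 + 2*√3)) - q) = 3 + ((-20 + (12 - 8*√3)) - q) = 3 + ((-8 - 8*√3) - q) = 3 + (-8 - q - 8*√3) = -5 - q - 8*√3)
(5 - 60)*s(-2, 6) + 93 = (5 - 60)*(-5 - 1*6 - 8*√3) + 93 = -55*(-5 - 6 - 8*√3) + 93 = -55*(-11 - 8*√3) + 93 = (605 + 440*√3) + 93 = 698 + 440*√3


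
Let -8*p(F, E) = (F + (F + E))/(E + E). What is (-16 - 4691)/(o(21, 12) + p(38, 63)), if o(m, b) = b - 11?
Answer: -4744656/869 ≈ -5459.9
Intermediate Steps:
o(m, b) = -11 + b
p(F, E) = -(E + 2*F)/(16*E) (p(F, E) = -(F + (F + E))/(8*(E + E)) = -(F + (E + F))/(8*(2*E)) = -(E + 2*F)*1/(2*E)/8 = -(E + 2*F)/(16*E))
(-16 - 4691)/(o(21, 12) + p(38, 63)) = (-16 - 4691)/((-11 + 12) + (1/16)*(-1*63 - 2*38)/63) = -4707/(1 + (1/16)*(1/63)*(-63 - 76)) = -4707/(1 + (1/16)*(1/63)*(-139)) = -4707/(1 - 139/1008) = -4707/869/1008 = -4707*1008/869 = -4744656/869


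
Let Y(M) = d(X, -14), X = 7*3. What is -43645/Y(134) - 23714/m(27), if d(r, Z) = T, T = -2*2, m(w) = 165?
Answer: 7106569/660 ≈ 10768.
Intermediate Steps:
X = 21
T = -4
d(r, Z) = -4
Y(M) = -4
-43645/Y(134) - 23714/m(27) = -43645/(-4) - 23714/165 = -43645*(-¼) - 23714*1/165 = 43645/4 - 23714/165 = 7106569/660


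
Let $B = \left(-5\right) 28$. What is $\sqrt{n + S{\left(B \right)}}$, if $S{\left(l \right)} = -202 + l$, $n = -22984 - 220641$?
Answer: $i \sqrt{243967} \approx 493.93 i$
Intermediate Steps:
$n = -243625$
$B = -140$
$\sqrt{n + S{\left(B \right)}} = \sqrt{-243625 - 342} = \sqrt{-243967} = i \sqrt{243967}$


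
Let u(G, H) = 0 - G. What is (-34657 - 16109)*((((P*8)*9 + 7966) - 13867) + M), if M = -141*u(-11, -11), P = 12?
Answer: 334446408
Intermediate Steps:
u(G, H) = -G
M = -1551 (M = -(-141)*(-11) = -141*11 = -1551)
(-34657 - 16109)*((((P*8)*9 + 7966) - 13867) + M) = (-34657 - 16109)*((((12*8)*9 + 7966) - 13867) - 1551) = -50766*(((96*9 + 7966) - 13867) - 1551) = -50766*(((864 + 7966) - 13867) - 1551) = -50766*((8830 - 13867) - 1551) = -50766*(-5037 - 1551) = -50766*(-6588) = 334446408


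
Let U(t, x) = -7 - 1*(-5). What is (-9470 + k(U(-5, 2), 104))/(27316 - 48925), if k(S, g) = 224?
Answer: 3082/7203 ≈ 0.42788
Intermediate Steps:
U(t, x) = -2 (U(t, x) = -7 + 5 = -2)
(-9470 + k(U(-5, 2), 104))/(27316 - 48925) = (-9470 + 224)/(27316 - 48925) = -9246/(-21609) = -9246*(-1/21609) = 3082/7203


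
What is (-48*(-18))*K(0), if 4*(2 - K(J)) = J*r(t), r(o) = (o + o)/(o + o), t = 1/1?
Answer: 1728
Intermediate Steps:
t = 1
r(o) = 1 (r(o) = (2*o)/((2*o)) = (2*o)*(1/(2*o)) = 1)
K(J) = 2 - J/4
(-48*(-18))*K(0) = (-48*(-18))*(2 - ¼*0) = 864*(2 + 0) = 864*2 = 1728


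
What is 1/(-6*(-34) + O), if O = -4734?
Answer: -1/4530 ≈ -0.00022075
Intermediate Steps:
1/(-6*(-34) + O) = 1/(-6*(-34) - 4734) = 1/(204 - 4734) = 1/(-4530) = -1/4530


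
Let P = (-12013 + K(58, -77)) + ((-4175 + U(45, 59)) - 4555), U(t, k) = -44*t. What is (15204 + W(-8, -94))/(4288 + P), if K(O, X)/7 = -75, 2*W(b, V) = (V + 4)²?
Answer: -3209/3160 ≈ -1.0155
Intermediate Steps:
W(b, V) = (4 + V)²/2 (W(b, V) = (V + 4)²/2 = (4 + V)²/2)
K(O, X) = -525 (K(O, X) = 7*(-75) = -525)
P = -23248 (P = (-12013 - 525) + ((-4175 - 44*45) - 4555) = -12538 + ((-4175 - 1980) - 4555) = -12538 + (-6155 - 4555) = -12538 - 10710 = -23248)
(15204 + W(-8, -94))/(4288 + P) = (15204 + (4 - 94)²/2)/(4288 - 23248) = (15204 + (½)*(-90)²)/(-18960) = (15204 + (½)*8100)*(-1/18960) = (15204 + 4050)*(-1/18960) = 19254*(-1/18960) = -3209/3160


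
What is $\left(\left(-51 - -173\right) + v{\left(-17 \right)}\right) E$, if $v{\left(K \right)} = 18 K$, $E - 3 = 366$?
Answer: $-67896$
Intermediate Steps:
$E = 369$ ($E = 3 + 366 = 369$)
$\left(\left(-51 - -173\right) + v{\left(-17 \right)}\right) E = \left(\left(-51 - -173\right) + 18 \left(-17\right)\right) 369 = \left(\left(-51 + 173\right) - 306\right) 369 = \left(122 - 306\right) 369 = \left(-184\right) 369 = -67896$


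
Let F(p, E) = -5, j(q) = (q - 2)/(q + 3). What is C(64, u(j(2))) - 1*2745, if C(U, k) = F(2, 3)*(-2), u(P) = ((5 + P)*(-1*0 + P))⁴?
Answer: -2735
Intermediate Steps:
j(q) = (-2 + q)/(3 + q)
u(P) = P⁴*(5 + P)⁴ (u(P) = ((5 + P)*(0 + P))⁴ = ((5 + P)*P)⁴ = (P*(5 + P))⁴ = P⁴*(5 + P)⁴)
C(U, k) = 10 (C(U, k) = -5*(-2) = 10)
C(64, u(j(2))) - 1*2745 = 10 - 1*2745 = 10 - 2745 = -2735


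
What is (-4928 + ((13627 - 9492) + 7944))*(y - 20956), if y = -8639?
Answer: -211633845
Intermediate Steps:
(-4928 + ((13627 - 9492) + 7944))*(y - 20956) = (-4928 + ((13627 - 9492) + 7944))*(-8639 - 20956) = (-4928 + (4135 + 7944))*(-29595) = (-4928 + 12079)*(-29595) = 7151*(-29595) = -211633845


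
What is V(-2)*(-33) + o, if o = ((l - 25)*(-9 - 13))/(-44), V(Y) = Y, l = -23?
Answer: 42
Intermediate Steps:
o = -24 (o = ((-23 - 25)*(-9 - 13))/(-44) = -48*(-22)*(-1/44) = 1056*(-1/44) = -24)
V(-2)*(-33) + o = -2*(-33) - 24 = 66 - 24 = 42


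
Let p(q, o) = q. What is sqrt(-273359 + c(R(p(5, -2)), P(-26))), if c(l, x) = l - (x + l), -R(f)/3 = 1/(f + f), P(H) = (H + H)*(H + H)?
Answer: I*sqrt(276063) ≈ 525.42*I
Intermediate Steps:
P(H) = 4*H**2 (P(H) = (2*H)*(2*H) = 4*H**2)
R(f) = -3/(2*f) (R(f) = -3/(f + f) = -3*1/(2*f) = -3/(2*f))
c(l, x) = -x (c(l, x) = l - (l + x) = l + (-l - x) = -x)
sqrt(-273359 + c(R(p(5, -2)), P(-26))) = sqrt(-273359 - 4*(-26)**2) = sqrt(-273359 - 4*676) = sqrt(-273359 - 1*2704) = sqrt(-273359 - 2704) = sqrt(-276063) = I*sqrt(276063)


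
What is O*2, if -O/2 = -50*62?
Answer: 12400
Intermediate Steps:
O = 6200 (O = -(-100)*62 = -2*(-3100) = 6200)
O*2 = 6200*2 = 12400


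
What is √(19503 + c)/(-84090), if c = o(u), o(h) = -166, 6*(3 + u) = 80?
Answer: -√19337/84090 ≈ -0.0016537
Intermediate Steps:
u = 31/3 (u = -3 + (⅙)*80 = -3 + 40/3 = 31/3 ≈ 10.333)
c = -166
√(19503 + c)/(-84090) = √(19503 - 166)/(-84090) = √19337*(-1/84090) = -√19337/84090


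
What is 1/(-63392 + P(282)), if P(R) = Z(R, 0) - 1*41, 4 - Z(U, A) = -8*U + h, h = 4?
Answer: -1/61177 ≈ -1.6346e-5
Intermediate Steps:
Z(U, A) = 8*U (Z(U, A) = 4 - (-8*U + 4) = 4 - (4 - 8*U) = 4 + (-4 + 8*U) = 8*U)
P(R) = -41 + 8*R (P(R) = 8*R - 1*41 = 8*R - 41 = -41 + 8*R)
1/(-63392 + P(282)) = 1/(-63392 + (-41 + 8*282)) = 1/(-63392 + (-41 + 2256)) = 1/(-63392 + 2215) = 1/(-61177) = -1/61177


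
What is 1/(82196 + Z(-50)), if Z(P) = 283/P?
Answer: 50/4109517 ≈ 1.2167e-5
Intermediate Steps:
1/(82196 + Z(-50)) = 1/(82196 + 283/(-50)) = 1/(82196 + 283*(-1/50)) = 1/(82196 - 283/50) = 1/(4109517/50) = 50/4109517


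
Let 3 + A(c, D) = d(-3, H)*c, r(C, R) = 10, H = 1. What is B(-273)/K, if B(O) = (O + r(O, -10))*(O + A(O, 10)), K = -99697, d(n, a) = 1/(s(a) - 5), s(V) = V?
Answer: -218553/398788 ≈ -0.54804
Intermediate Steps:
d(n, a) = 1/(-5 + a) (d(n, a) = 1/(a - 5) = 1/(-5 + a))
A(c, D) = -3 - c/4 (A(c, D) = -3 + c/(-5 + 1) = -3 + c/(-4) = -3 - c/4)
B(O) = (-3 + 3*O/4)*(10 + O) (B(O) = (O + 10)*(O + (-3 - O/4)) = (10 + O)*(-3 + 3*O/4) = (-3 + 3*O/4)*(10 + O))
B(-273)/K = (-30 + (¾)*(-273)² + (9/2)*(-273))/(-99697) = (-30 + (¾)*74529 - 2457/2)*(-1/99697) = (-30 + 223587/4 - 2457/2)*(-1/99697) = (218553/4)*(-1/99697) = -218553/398788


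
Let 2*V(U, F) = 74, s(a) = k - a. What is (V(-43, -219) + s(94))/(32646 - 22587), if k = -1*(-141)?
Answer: 4/479 ≈ 0.0083507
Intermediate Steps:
k = 141
s(a) = 141 - a
V(U, F) = 37 (V(U, F) = (1/2)*74 = 37)
(V(-43, -219) + s(94))/(32646 - 22587) = (37 + (141 - 1*94))/(32646 - 22587) = (37 + (141 - 94))/10059 = (37 + 47)*(1/10059) = 84*(1/10059) = 4/479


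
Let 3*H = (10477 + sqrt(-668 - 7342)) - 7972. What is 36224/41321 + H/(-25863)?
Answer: 902358277/1068685023 - I*sqrt(890)/25863 ≈ 0.84436 - 0.0011535*I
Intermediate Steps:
H = 835 + I*sqrt(890) (H = ((10477 + sqrt(-668 - 7342)) - 7972)/3 = ((10477 + sqrt(-8010)) - 7972)/3 = ((10477 + 3*I*sqrt(890)) - 7972)/3 = (2505 + 3*I*sqrt(890))/3 = 835 + I*sqrt(890) ≈ 835.0 + 29.833*I)
36224/41321 + H/(-25863) = 36224/41321 + (835 + I*sqrt(890))/(-25863) = 36224*(1/41321) + (835 + I*sqrt(890))*(-1/25863) = 36224/41321 + (-835/25863 - I*sqrt(890)/25863) = 902358277/1068685023 - I*sqrt(890)/25863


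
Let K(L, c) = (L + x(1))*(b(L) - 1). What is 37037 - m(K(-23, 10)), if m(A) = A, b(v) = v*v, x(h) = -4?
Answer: 51293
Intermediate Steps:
b(v) = v²
K(L, c) = (-1 + L²)*(-4 + L) (K(L, c) = (L - 4)*(L² - 1) = (-4 + L)*(-1 + L²) = (-1 + L²)*(-4 + L))
37037 - m(K(-23, 10)) = 37037 - (4 + (-23)³ - 1*(-23) - 4*(-23)²) = 37037 - (4 - 12167 + 23 - 4*529) = 37037 - (4 - 12167 + 23 - 2116) = 37037 - 1*(-14256) = 37037 + 14256 = 51293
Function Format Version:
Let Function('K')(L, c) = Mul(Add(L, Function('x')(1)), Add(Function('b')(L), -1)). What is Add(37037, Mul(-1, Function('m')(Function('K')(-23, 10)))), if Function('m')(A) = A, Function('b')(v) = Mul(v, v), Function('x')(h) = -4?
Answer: 51293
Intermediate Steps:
Function('b')(v) = Pow(v, 2)
Function('K')(L, c) = Mul(Add(-1, Pow(L, 2)), Add(-4, L)) (Function('K')(L, c) = Mul(Add(L, -4), Add(Pow(L, 2), -1)) = Mul(Add(-4, L), Add(-1, Pow(L, 2))) = Mul(Add(-1, Pow(L, 2)), Add(-4, L)))
Add(37037, Mul(-1, Function('m')(Function('K')(-23, 10)))) = Add(37037, Mul(-1, Add(4, Pow(-23, 3), Mul(-1, -23), Mul(-4, Pow(-23, 2))))) = Add(37037, Mul(-1, Add(4, -12167, 23, Mul(-4, 529)))) = Add(37037, Mul(-1, Add(4, -12167, 23, -2116))) = Add(37037, Mul(-1, -14256)) = Add(37037, 14256) = 51293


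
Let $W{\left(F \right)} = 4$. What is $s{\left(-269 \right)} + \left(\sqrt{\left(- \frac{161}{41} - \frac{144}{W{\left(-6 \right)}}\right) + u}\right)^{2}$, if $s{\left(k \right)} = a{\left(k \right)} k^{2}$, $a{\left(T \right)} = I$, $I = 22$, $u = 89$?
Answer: $\frac{65271634}{41} \approx 1.592 \cdot 10^{6}$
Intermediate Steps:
$a{\left(T \right)} = 22$
$s{\left(k \right)} = 22 k^{2}$
$s{\left(-269 \right)} + \left(\sqrt{\left(- \frac{161}{41} - \frac{144}{W{\left(-6 \right)}}\right) + u}\right)^{2} = 22 \left(-269\right)^{2} + \left(\sqrt{\left(- \frac{161}{41} - \frac{144}{4}\right) + 89}\right)^{2} = 22 \cdot 72361 + \left(\sqrt{\left(\left(-161\right) \frac{1}{41} - 36\right) + 89}\right)^{2} = 1591942 + \left(\sqrt{\left(- \frac{161}{41} - 36\right) + 89}\right)^{2} = 1591942 + \left(\sqrt{- \frac{1637}{41} + 89}\right)^{2} = 1591942 + \left(\sqrt{\frac{2012}{41}}\right)^{2} = 1591942 + \left(\frac{2 \sqrt{20623}}{41}\right)^{2} = 1591942 + \frac{2012}{41} = \frac{65271634}{41}$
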